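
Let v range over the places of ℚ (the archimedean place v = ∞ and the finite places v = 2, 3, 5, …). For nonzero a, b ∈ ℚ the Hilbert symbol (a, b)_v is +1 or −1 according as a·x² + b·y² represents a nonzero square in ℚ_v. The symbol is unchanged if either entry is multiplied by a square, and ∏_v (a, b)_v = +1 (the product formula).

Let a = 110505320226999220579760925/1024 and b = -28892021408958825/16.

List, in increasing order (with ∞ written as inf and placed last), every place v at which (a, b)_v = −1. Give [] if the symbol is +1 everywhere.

[13, 31]

(a, b) ≡ (93, -4569617) mod (ℚ^×)²; places V = {2, 3, 5, 13, 17, 19, 23, 29, 31, ∞}.
(a,b)_3: α=9, u≡1; β=6, v≡1 (mod 3); (1|3)=+1, (1|3)=+1; sign (−1)^0·+1^6·+1^9 = +1.
(a,b)_19: α=2, u≡11; β=2, v≡6 (mod 19); (11|19)=+1, (6|19)=+1; sign (−1)^0·+1^2·+1^2 = +1.
(a,b)_29: α=2, u≡20; β=1, v≡20 (mod 29); (20|29)=+1, (20|29)=+1; sign (−1)^0·+1^1·+1^2 = +1.
(a,b)_31: α=5, u≡30; β=3, v≡23 (mod 31); (30|31)=-1, (23|31)=-1; sign (−1)^1·-1^3·-1^5 = -1.
(a,b)_5: α=2, u≡3; β=2, v≡2 (mod 5); (3|5)=-1, (2|5)=-1; sign (−1)^0·-1^2·-1^2 = +1.
(a,b)_13: α=2, u≡7; β=1, v≡2 (mod 13); (7|13)=-1, (2|13)=-1; sign (−1)^0·-1^1·-1^2 = -1.
(a,b)_∞: sgn(93)=+, sgn(-4569617)=−, so +1.
(a,b)_23: α=2, u≡1; β=1, v≡18 (mod 23); (1|23)=+1, (18|23)=+1; sign (−1)^0·+1^1·+1^2 = +1.
(a,b)_17: α=2, u≡1; β=1, v≡11 (mod 17); (1|17)=+1, (11|17)=-1; sign (−1)^0·+1^1·-1^2 = +1.
(a,b)_2: α=-10, β=-4; u≡5, v≡7 (mod 8); ε(u)ε(v)=0·1, αω(v)=-10·0, βω(u)=-4·1; sum ≡ 0  ⇒  +1.
(93, -4569617 / ℚ) ramifies at {13, 31}: a division algebra.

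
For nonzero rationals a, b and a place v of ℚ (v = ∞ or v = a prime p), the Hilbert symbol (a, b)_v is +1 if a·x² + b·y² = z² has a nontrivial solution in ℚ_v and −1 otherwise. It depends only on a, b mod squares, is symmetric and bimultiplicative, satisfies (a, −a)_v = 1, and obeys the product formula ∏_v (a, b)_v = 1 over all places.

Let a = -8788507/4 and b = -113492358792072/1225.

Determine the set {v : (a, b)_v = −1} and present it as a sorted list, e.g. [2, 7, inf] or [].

(a, b) ≡ (-52003, -2) mod (ℚ^×)²; places V = {2, 3, 5, 7, 13, 17, 19, 23, ∞}.
(a,b)_23: α=1, u≡9; β=2, v≡14 (mod 23); (9|23)=+1, (14|23)=-1; sign (−1)^0·+1^2·-1^1 = -1.
(a,b)_13: α=2, u≡9; β=4, v≡7 (mod 13); (9|13)=+1, (7|13)=-1; sign (−1)^0·+1^4·-1^2 = +1.
(a,b)_3: α=0, u≡2; β=2, v≡1 (mod 3); (2|3)=-1, (1|3)=+1; sign (−1)^0·-1^2·+1^0 = +1.
(a,b)_5: α=0, u≡2; β=-2, v≡2 (mod 5); (2|5)=-1, (2|5)=-1; sign (−1)^0·-1^-2·-1^0 = +1.
(a,b)_17: α=1, u≡4; β=2, v≡2 (mod 17); (4|17)=+1, (2|17)=+1; sign (−1)^0·+1^2·+1^1 = +1.
(a,b)_19: α=1, u≡10; β=2, v≡4 (mod 19); (10|19)=-1, (4|19)=+1; sign (−1)^0·-1^2·+1^1 = +1.
(a,b)_2: α=-2, β=3; u≡5, v≡7 (mod 8); ε(u)ε(v)=0·1, αω(v)=-2·0, βω(u)=3·1; sum ≡ 1  ⇒  -1.
(a,b)_∞: sgn(-52003)=−, sgn(-2)=−, so -1.
(a,b)_7: α=1, u≡3; β=-2, v≡5 (mod 7); (3|7)=-1, (5|7)=-1; sign (−1)^0·-1^-2·-1^1 = -1.
(-52003, -2 / ℚ) ramifies at {2, 7, 23, ∞}: a division algebra.

[2, 7, 23, inf]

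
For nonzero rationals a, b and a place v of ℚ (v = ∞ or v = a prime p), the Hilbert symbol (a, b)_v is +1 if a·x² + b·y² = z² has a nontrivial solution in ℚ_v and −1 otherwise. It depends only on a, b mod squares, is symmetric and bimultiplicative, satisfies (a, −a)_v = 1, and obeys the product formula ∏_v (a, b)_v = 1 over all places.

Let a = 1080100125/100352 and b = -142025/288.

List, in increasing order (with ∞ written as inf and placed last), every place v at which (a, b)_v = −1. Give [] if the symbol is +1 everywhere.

(a, b) ≡ (56810, -11362) mod (ℚ^×)²; places V = {2, 3, 5, 7, 13, 19, 23, ∞}.
(a,b)_5: α=3, u≡3; β=2, v≡3 (mod 5); (3|5)=-1, (3|5)=-1; sign (−1)^0·-1^2·-1^3 = -1.
(a,b)_2: α=-11, β=-5; u≡5, v≡7 (mod 8); ε(u)ε(v)=0·1, αω(v)=-11·0, βω(u)=-5·1; sum ≡ 1  ⇒  -1.
(a,b)_∞: sgn(56810)=+, sgn(-11362)=−, so +1.
(a,b)_23: α=1, u≡9; β=1, v≡1 (mod 23); (9|23)=+1, (1|23)=+1; sign (−1)^1·+1^1·+1^1 = -1.
(a,b)_13: α=3, u≡6; β=1, v≡4 (mod 13); (6|13)=-1, (4|13)=+1; sign (−1)^0·-1^1·+1^3 = -1.
(a,b)_3: α=2, u≡2; β=-2, v≡2 (mod 3); (2|3)=-1, (2|3)=-1; sign (−1)^0·-1^-2·-1^2 = +1.
(a,b)_7: α=-2, u≡5; β=0, v≡5 (mod 7); (5|7)=-1, (5|7)=-1; sign (−1)^0·-1^0·-1^-2 = +1.
(a,b)_19: α=1, u≡6; β=1, v≡10 (mod 19); (6|19)=+1, (10|19)=-1; sign (−1)^1·+1^1·-1^1 = +1.
(56810, -11362 / ℚ) ramifies at {2, 5, 13, 23}: a division algebra.

[2, 5, 13, 23]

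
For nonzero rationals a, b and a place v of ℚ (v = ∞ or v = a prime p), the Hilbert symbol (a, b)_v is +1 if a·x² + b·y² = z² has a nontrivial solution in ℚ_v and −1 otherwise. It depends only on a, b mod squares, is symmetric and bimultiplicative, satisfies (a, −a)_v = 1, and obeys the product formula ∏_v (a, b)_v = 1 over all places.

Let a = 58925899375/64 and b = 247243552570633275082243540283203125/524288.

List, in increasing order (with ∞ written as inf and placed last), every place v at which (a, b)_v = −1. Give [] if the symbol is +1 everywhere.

Mod squares: a ≡ 1924111, b ≡ 9733738. Check v ∈ {∞, 2, 3, 5, 7, 17, 19, 23, 37, 43}.
v=3: a=3^0·(≡1), b=3^4·(≡1) mod 3; (1|3)=+1, (1|3)=+1; (−1)^{0·4·1}·(+1)^4·(+1)^0 = +1.
v=17: a=17^1·(≡6), b=17^4·(≡6) mod 17; (6|17)=-1, (6|17)=-1; (−1)^{1·4·8}·(-1)^4·(-1)^1 = -1.
v=37: a=37^1·(≡5), b=37^3·(≡28) mod 37; (5|37)=-1, (28|37)=+1; (−1)^{1·3·18}·(-1)^3·(+1)^1 = -1.
v=∞: 1924111 > 0 and 9733738 > 0  ⇒  (a,b)_∞ = +1.
v=23: a=23^1·(≡4), b=23^3·(≡4) mod 23; (4|23)=+1, (4|23)=+1; (−1)^{1·3·11}·(+1)^3·(+1)^1 = -1.
v=2: v_2(a)=-6, v_2(b)=-19; units ≡ 7, 5 (mod 8); ε·ε+αω+βω = 1·0+-6·1+-19·0 ≡ 0  ⇒  (a,b)_2 = +1.
v=43: a=43^0·(≡8), b=43^1·(≡14) mod 43; (8|43)=-1, (14|43)=+1; (−1)^{0·1·21}·(-1)^1·(+1)^0 = -1.
v=5: a=5^4·(≡1), b=5^12·(≡2) mod 5; (1|5)=+1, (2|5)=-1; (−1)^{4·12·2}·(+1)^12·(-1)^4 = +1.
v=7: a=7^3·(≡1), b=7^7·(≡6) mod 7; (1|7)=+1, (6|7)=-1; (−1)^{3·7·3}·(+1)^7·(-1)^3 = +1.
v=19: a=19^1·(≡14), b=19^3·(≡6) mod 19; (14|19)=-1, (6|19)=+1; (−1)^{1·3·9}·(-1)^3·(+1)^1 = +1.
Ram(1924111, 9733738) = {17, 23, 37, 43}; no ℚ_17-point on the conic.

[17, 23, 37, 43]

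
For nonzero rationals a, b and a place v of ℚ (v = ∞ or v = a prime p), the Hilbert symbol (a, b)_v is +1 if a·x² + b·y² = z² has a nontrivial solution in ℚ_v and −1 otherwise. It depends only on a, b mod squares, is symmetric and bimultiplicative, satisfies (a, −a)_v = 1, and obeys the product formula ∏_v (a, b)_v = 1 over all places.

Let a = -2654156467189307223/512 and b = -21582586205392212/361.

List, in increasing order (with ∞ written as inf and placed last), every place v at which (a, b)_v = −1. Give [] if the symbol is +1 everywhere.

[2, 13, 17, inf]

Mod squares: a ≡ -154734, b ≡ -7293. Check v ∈ {∞, 2, 3, 7, 11, 13, 17, 19, 37, 41}.
v=2: v_2(a)=-9, v_2(b)=2; units ≡ 1, 3 (mod 8); ε·ε+αω+βω = 0·1+-9·1+2·0 ≡ 1  ⇒  (a,b)_2 = -1.
v=7: a=7^0·(≡4), b=7^2·(≡1) mod 7; (4|7)=+1, (1|7)=+1; (−1)^{0·2·3}·(+1)^2·(+1)^0 = +1.
v=∞: -154734 < 0 and -7293 < 0  ⇒  (a,b)_∞ = -1.
v=37: a=37^3·(≡28), b=37^2·(≡26) mod 37; (28|37)=+1, (26|37)=+1; (−1)^{3·2·18}·(+1)^2·(+1)^3 = +1.
v=17: a=17^1·(≡7), b=17^1·(≡8) mod 17; (7|17)=-1, (8|17)=+1; (−1)^{1·1·8}·(-1)^1·(+1)^1 = -1.
v=13: a=13^2·(≡6), b=13^1·(≡5) mod 13; (6|13)=-1, (5|13)=-1; (−1)^{2·1·6}·(-1)^1·(-1)^2 = -1.
v=19: a=19^0·(≡8), b=19^-2·(≡3) mod 19; (8|19)=-1, (3|19)=-1; (−1)^{0·-2·9}·(-1)^-2·(-1)^0 = +1.
v=41: a=41^3·(≡10), b=41^2·(≡8) mod 41; (10|41)=+1, (8|41)=+1; (−1)^{3·2·20}·(+1)^2·(+1)^3 = +1.
v=11: a=11^2·(≡3), b=11^1·(≡7) mod 11; (3|11)=+1, (7|11)=-1; (−1)^{2·1·5}·(+1)^1·(-1)^2 = +1.
v=3: a=3^7·(≡1), b=3^9·(≡2) mod 3; (1|3)=+1, (2|3)=-1; (−1)^{7·9·1}·(+1)^9·(-1)^7 = +1.
Ram(-154734, -7293) = {2, 13, 17, ∞}; no ℚ_2-point on the conic.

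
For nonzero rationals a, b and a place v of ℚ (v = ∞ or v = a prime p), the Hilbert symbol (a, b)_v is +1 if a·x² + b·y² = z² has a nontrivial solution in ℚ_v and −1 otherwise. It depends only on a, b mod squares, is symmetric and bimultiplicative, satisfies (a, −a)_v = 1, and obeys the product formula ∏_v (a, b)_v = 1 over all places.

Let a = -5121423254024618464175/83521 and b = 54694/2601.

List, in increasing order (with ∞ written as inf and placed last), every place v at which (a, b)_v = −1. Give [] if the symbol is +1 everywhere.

(a, b) ≡ (-6647207, 54694) mod (ℚ^×)²; places V = {2, 3, 5, 7, 17, 19, 23, 29, 41, 53, ∞}.
(a,b)_3: α=0, u≡1; β=-2, v≡1 (mod 3); (1|3)=+1, (1|3)=+1; sign (−1)^0·+1^-2·+1^0 = +1.
(a,b)_∞: sgn(-6647207)=−, sgn(54694)=+, so +1.
(a,b)_29: α=4, u≡20; β=1, v≡16 (mod 29); (20|29)=+1, (16|29)=+1; sign (−1)^0·+1^1·+1^4 = +1.
(a,b)_5: α=2, u≡3; β=0, v≡4 (mod 5); (3|5)=-1, (4|5)=+1; sign (−1)^0·-1^0·+1^2 = +1.
(a,b)_17: α=-4, u≡3; β=-2, v≡10 (mod 17); (3|17)=-1, (10|17)=-1; sign (−1)^0·-1^-2·-1^-4 = +1.
(a,b)_7: α=3, u≡6; β=0, v≡6 (mod 7); (6|7)=-1, (6|7)=-1; sign (−1)^0·-1^0·-1^3 = -1.
(a,b)_23: α=3, u≡16; β=1, v≡16 (mod 23); (16|23)=+1, (16|23)=+1; sign (−1)^1·+1^1·+1^3 = -1.
(a,b)_19: α=1, u≡10; β=0, v≡13 (mod 19); (10|19)=-1, (13|19)=-1; sign (−1)^0·-1^0·-1^1 = -1.
(a,b)_41: α=3, u≡35; β=1, v≡24 (mod 41); (35|41)=-1, (24|41)=-1; sign (−1)^0·-1^1·-1^3 = +1.
(a,b)_2: α=0, β=1; u≡1, v≡3 (mod 8); ε(u)ε(v)=0·1, αω(v)=0·1, βω(u)=1·0; sum ≡ 0  ⇒  +1.
(a,b)_53: α=1, u≡33; β=0, v≡26 (mod 53); (33|53)=-1, (26|53)=-1; sign (−1)^0·-1^0·-1^1 = -1.
(-6647207, 54694 / ℚ) ramifies at {7, 19, 23, 53}: a division algebra.

[7, 19, 23, 53]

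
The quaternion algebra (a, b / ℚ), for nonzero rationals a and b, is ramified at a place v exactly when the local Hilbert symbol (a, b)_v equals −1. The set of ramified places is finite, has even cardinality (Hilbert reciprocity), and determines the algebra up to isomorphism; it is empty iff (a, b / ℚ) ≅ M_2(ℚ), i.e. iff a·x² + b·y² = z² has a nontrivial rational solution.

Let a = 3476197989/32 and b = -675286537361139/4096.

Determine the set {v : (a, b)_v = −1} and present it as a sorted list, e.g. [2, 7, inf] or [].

[2, 11]

Mod squares: a ≡ 52762, b ≡ -11. Check v ∈ {∞, 2, 3, 11, 23, 31, 37}.
v=23: a=23^1·(≡7), b=23^2·(≡9) mod 23; (7|23)=-1, (9|23)=+1; (−1)^{1·2·11}·(-1)^2·(+1)^1 = +1.
v=11: a=11^4·(≡6), b=11^3·(≡7) mod 11; (6|11)=-1, (7|11)=-1; (−1)^{4·3·5}·(-1)^3·(-1)^4 = -1.
v=3: a=3^2·(≡1), b=3^6·(≡1) mod 3; (1|3)=+1, (1|3)=+1; (−1)^{2·6·1}·(+1)^6·(+1)^2 = +1.
v=2: v_2(a)=-5, v_2(b)=-12; units ≡ 5, 5 (mod 8); ε·ε+αω+βω = 0·0+-5·1+-12·1 ≡ 1  ⇒  (a,b)_2 = -1.
v=31: a=31^1·(≡18), b=31^2·(≡18) mod 31; (18|31)=+1, (18|31)=+1; (−1)^{1·2·15}·(+1)^2·(+1)^1 = +1.
v=37: a=37^1·(≡13), b=37^2·(≡26) mod 37; (13|37)=-1, (26|37)=+1; (−1)^{1·2·18}·(-1)^2·(+1)^1 = +1.
v=∞: 52762 > 0 and -11 < 0  ⇒  (a,b)_∞ = +1.
(52762, -11 / ℚ) ramifies at {2, 11}: a division algebra.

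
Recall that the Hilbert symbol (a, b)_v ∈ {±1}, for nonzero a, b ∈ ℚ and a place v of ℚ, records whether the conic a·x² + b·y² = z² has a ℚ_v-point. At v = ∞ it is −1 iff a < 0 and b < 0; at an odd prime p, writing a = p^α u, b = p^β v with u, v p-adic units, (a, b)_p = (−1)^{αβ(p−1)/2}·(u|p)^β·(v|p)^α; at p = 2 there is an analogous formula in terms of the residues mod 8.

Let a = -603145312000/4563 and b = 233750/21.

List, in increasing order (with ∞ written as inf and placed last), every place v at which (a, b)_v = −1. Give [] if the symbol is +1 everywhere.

(a, b) ≡ (-165, 7854) mod (ℚ^×)²; places V = {2, 3, 5, 7, 11, 13, 17, ∞}.
(a,b)_7: α=2, u≡6; β=-1, v≡2 (mod 7); (6|7)=-1, (2|7)=+1; sign (−1)^0·-1^-1·+1^2 = -1.
(a,b)_17: α=2, u≡11; β=1, v≡12 (mod 17); (11|17)=-1, (12|17)=-1; sign (−1)^0·-1^1·-1^2 = -1.
(a,b)_11: α=3, u≡2; β=1, v≡2 (mod 11); (2|11)=-1, (2|11)=-1; sign (−1)^1·-1^1·-1^3 = -1.
(a,b)_13: α=-2, u≡3; β=0, v≡11 (mod 13); (3|13)=+1, (11|13)=-1; sign (−1)^0·+1^0·-1^-2 = +1.
(a,b)_3: α=-3, u≡2; β=-1, v≡2 (mod 3); (2|3)=-1, (2|3)=-1; sign (−1)^1·-1^-1·-1^-3 = -1.
(a,b)_2: α=8, β=1; u≡3, v≡7 (mod 8); ε(u)ε(v)=1·1, αω(v)=8·0, βω(u)=1·1; sum ≡ 0  ⇒  +1.
(a,b)_5: α=3, u≡3; β=4, v≡4 (mod 5); (3|5)=-1, (4|5)=+1; sign (−1)^0·-1^4·+1^3 = +1.
(a,b)_∞: sgn(-165)=−, sgn(7854)=+, so +1.
(-165, 7854 / ℚ) ramifies at {3, 7, 11, 17}: a division algebra.

[3, 7, 11, 17]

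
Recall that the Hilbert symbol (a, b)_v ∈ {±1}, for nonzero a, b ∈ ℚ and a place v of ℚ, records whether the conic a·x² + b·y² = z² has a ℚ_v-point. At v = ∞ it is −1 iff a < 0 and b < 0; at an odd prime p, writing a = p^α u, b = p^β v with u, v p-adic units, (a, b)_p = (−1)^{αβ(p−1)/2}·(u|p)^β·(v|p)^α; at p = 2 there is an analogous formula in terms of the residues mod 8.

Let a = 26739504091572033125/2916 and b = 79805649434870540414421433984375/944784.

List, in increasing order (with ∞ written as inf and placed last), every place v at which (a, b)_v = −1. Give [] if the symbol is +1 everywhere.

[31, 53]

(a, b) ≡ (533, 8959279) mod (ℚ^×)²; places V = {2, 3, 5, 7, 13, 19, 31, 41, 53, ∞}.
(a,b)_3: α=-6, u≡2; β=-10, v≡1 (mod 3); (2|3)=-1, (1|3)=+1; sign (−1)^0·-1^-10·+1^-6 = +1.
(a,b)_41: α=3, u≡30; β=5, v≡24 (mod 41); (30|41)=-1, (24|41)=-1; sign (−1)^0·-1^5·-1^3 = +1.
(a,b)_5: α=4, u≡3; β=8, v≡4 (mod 5); (3|5)=-1, (4|5)=+1; sign (−1)^0·-1^8·+1^4 = +1.
(a,b)_13: α=1, u≡8; β=2, v≡1 (mod 13); (8|13)=-1, (1|13)=+1; sign (−1)^0·-1^2·+1^1 = +1.
(a,b)_31: α=2, u≡23; β=3, v≡11 (mod 31); (23|31)=-1, (11|31)=-1; sign (−1)^0·-1^3·-1^2 = -1.
(a,b)_19: α=2, u≡4; β=3, v≡8 (mod 19); (4|19)=+1, (8|19)=-1; sign (−1)^0·+1^3·-1^2 = +1.
(a,b)_∞: sgn(533)=+, sgn(8959279)=+, so +1.
(a,b)_53: α=2, u≡5; β=3, v≡27 (mod 53); (5|53)=-1, (27|53)=-1; sign (−1)^0·-1^3·-1^2 = -1.
(a,b)_2: α=-2, β=-4; u≡5, v≡7 (mod 8); ε(u)ε(v)=0·1, αω(v)=-2·0, βω(u)=-4·1; sum ≡ 0  ⇒  +1.
(a,b)_7: α=2, u≡1; β=3, v≡3 (mod 7); (1|7)=+1, (3|7)=-1; sign (−1)^0·+1^3·-1^2 = +1.
(533, 8959279 / ℚ) ramifies at {31, 53}: a division algebra.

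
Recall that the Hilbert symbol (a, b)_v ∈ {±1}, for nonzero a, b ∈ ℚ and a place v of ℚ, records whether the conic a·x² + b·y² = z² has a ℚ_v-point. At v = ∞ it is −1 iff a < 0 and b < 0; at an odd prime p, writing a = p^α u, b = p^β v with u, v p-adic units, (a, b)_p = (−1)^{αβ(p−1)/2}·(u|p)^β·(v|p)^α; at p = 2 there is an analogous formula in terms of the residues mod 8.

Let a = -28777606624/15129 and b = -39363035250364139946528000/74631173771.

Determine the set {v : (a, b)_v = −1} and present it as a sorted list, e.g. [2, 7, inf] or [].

(a, b) ≡ (-46, -55) mod (ℚ^×)²; places V = {2, 3, 5, 7, 11, 13, 23, 37, 41, ∞}.
(a,b)_13: α=4, u≡2; β=10, v≡12 (mod 13); (2|13)=-1, (12|13)=+1; sign (−1)^0·-1^10·+1^4 = +1.
(a,b)_41: α=-2, u≡16; β=-4, v≡38 (mod 41); (16|41)=+1, (38|41)=-1; sign (−1)^0·+1^-4·-1^-2 = +1.
(a,b)_2: α=5, β=8; u≡1, v≡1 (mod 8); ε(u)ε(v)=0·0, αω(v)=5·0, βω(u)=8·0; sum ≡ 0  ⇒  +1.
(a,b)_∞: sgn(-46)=−, sgn(-55)=−, so -1.
(a,b)_37: α=2, u≡3; β=4, v≡15 (mod 37); (3|37)=+1, (15|37)=-1; sign (−1)^0·+1^4·-1^2 = +1.
(a,b)_7: α=0, u≡5; β=-4, v≡2 (mod 7); (5|7)=-1, (2|7)=+1; sign (−1)^0·-1^-4·+1^0 = +1.
(a,b)_11: α=0, u≡9; β=-1, v≡6 (mod 11); (9|11)=+1, (6|11)=-1; sign (−1)^0·+1^-1·-1^0 = +1.
(a,b)_3: α=-2, u≡2; β=2, v≡2 (mod 3); (2|3)=-1, (2|3)=-1; sign (−1)^0·-1^2·-1^-2 = +1.
(a,b)_23: α=1, u≡7; β=2, v≡14 (mod 23); (7|23)=-1, (14|23)=-1; sign (−1)^0·-1^2·-1^1 = -1.
(a,b)_5: α=0, u≡4; β=3, v≡1 (mod 5); (4|5)=+1, (1|5)=+1; sign (−1)^0·+1^3·+1^0 = +1.
(-46, -55 / ℚ) ramifies at {23, ∞}: a division algebra.

[23, inf]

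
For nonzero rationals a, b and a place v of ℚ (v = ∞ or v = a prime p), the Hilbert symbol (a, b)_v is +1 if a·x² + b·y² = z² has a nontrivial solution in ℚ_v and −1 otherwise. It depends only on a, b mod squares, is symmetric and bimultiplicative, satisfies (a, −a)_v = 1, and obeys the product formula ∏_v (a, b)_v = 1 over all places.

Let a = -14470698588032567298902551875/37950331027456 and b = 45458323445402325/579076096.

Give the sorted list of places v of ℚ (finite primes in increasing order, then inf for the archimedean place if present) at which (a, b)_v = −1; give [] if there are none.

Mod squares: a ≡ -1763, b ≡ 1517. Check v ∈ {∞, 2, 3, 5, 23, 37, 41, 43, 47}.
v=37: a=37^2·(≡6), b=37^1·(≡25) mod 37; (6|37)=-1, (25|37)=+1; (−1)^{2·1·18}·(-1)^1·(+1)^2 = -1.
v=47: a=47^-2·(≡46), b=47^-2·(≡43) mod 47; (46|47)=-1, (43|47)=-1; (−1)^{-2·-2·23}·(-1)^-2·(-1)^-2 = +1.
v=5: a=5^4·(≡2), b=5^2·(≡3) mod 5; (2|5)=-1, (3|5)=-1; (−1)^{4·2·2}·(-1)^2·(-1)^4 = +1.
v=23: a=23^4·(≡3), b=23^2·(≡7) mod 23; (3|23)=+1, (7|23)=-1; (−1)^{4·2·11}·(+1)^2·(-1)^4 = +1.
v=43: a=43^3·(≡32), b=43^2·(≡34) mod 43; (32|43)=-1, (34|43)=-1; (−1)^{3·2·21}·(-1)^2·(-1)^3 = -1.
v=∞: -1763 < 0 and 1517 > 0  ⇒  (a,b)_∞ = +1.
v=41: a=41^5·(≡31), b=41^3·(≡40) mod 41; (31|41)=+1, (40|41)=+1; (−1)^{5·3·20}·(+1)^3·(+1)^5 = +1.
v=3: a=3^8·(≡1), b=3^6·(≡2) mod 3; (1|3)=+1, (2|3)=-1; (−1)^{8·6·1}·(+1)^6·(-1)^8 = +1.
v=2: v_2(a)=-34, v_2(b)=-18; units ≡ 5, 5 (mod 8); ε·ε+αω+βω = 0·0+-34·1+-18·1 ≡ 0  ⇒  (a,b)_2 = +1.
Ram(-1763, 1517) = {37, 43}; no ℚ_37-point on the conic.

[37, 43]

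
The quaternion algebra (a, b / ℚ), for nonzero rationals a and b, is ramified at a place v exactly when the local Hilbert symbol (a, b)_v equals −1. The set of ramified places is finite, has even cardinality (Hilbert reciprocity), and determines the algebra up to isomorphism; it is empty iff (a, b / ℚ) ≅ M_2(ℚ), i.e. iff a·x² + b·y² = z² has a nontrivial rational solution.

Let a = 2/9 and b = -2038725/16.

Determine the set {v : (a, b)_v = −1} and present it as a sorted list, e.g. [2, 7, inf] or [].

Mod squares: a ≡ 2, b ≡ -9061. Check v ∈ {∞, 2, 3, 5, 13, 17, 41}.
v=∞: 2 > 0 and -9061 < 0  ⇒  (a,b)_∞ = +1.
v=3: a=3^-2·(≡2), b=3^2·(≡2) mod 3; (2|3)=-1, (2|3)=-1; (−1)^{-2·2·1}·(-1)^2·(-1)^-2 = +1.
v=2: v_2(a)=1, v_2(b)=-4; units ≡ 1, 3 (mod 8); ε·ε+αω+βω = 0·1+1·1+-4·0 ≡ 1  ⇒  (a,b)_2 = -1.
v=5: a=5^0·(≡3), b=5^2·(≡1) mod 5; (3|5)=-1, (1|5)=+1; (−1)^{0·2·2}·(-1)^2·(+1)^0 = +1.
v=41: a=41^0·(≡23), b=41^1·(≡21) mod 41; (23|41)=+1, (21|41)=+1; (−1)^{0·1·20}·(+1)^1·(+1)^0 = +1.
v=13: a=13^0·(≡6), b=13^1·(≡11) mod 13; (6|13)=-1, (11|13)=-1; (−1)^{0·1·6}·(-1)^1·(-1)^0 = -1.
v=17: a=17^0·(≡4), b=17^1·(≡7) mod 17; (4|17)=+1, (7|17)=-1; (−1)^{0·1·8}·(+1)^1·(-1)^0 = +1.
|Ram(2, -9061)| = 2, even; anisotropic at {2, 13}.

[2, 13]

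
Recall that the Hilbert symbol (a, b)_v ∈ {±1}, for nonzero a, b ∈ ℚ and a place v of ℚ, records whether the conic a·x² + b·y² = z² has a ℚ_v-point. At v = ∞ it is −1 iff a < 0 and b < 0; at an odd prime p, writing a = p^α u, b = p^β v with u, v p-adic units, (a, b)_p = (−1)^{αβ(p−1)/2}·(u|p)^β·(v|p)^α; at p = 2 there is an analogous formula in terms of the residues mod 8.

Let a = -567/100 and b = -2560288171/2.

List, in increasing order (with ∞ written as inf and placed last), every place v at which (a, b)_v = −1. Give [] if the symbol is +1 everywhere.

Mod squares: a ≡ -7, b ≡ -289478. Check v ∈ {∞, 2, 3, 5, 7, 19, 23, 29, 31}.
v=2: v_2(a)=-2, v_2(b)=-1; units ≡ 1, 5 (mod 8); ε·ε+αω+βω = 0·0+-2·1+-1·0 ≡ 0  ⇒  (a,b)_2 = +1.
v=3: a=3^4·(≡2), b=3^0·(≡1) mod 3; (2|3)=-1, (1|3)=+1; (−1)^{4·0·1}·(-1)^0·(+1)^4 = +1.
v=7: a=7^1·(≡5), b=7^3·(≡2) mod 7; (5|7)=-1, (2|7)=+1; (−1)^{1·3·3}·(-1)^3·(+1)^1 = +1.
v=29: a=29^0·(≡1), b=29^1·(≡16) mod 29; (1|29)=+1, (16|29)=+1; (−1)^{0·1·14}·(+1)^1·(+1)^0 = +1.
v=31: a=31^0·(≡12), b=31^1·(≡21) mod 31; (12|31)=-1, (21|31)=-1; (−1)^{0·1·15}·(-1)^1·(-1)^0 = -1.
v=23: a=23^0·(≡1), b=23^1·(≡9) mod 23; (1|23)=+1, (9|23)=+1; (−1)^{0·1·11}·(+1)^1·(+1)^0 = +1.
v=19: a=19^0·(≡12), b=19^2·(≡7) mod 19; (12|19)=-1, (7|19)=+1; (−1)^{0·2·9}·(-1)^2·(+1)^0 = +1.
v=5: a=5^-2·(≡2), b=5^0·(≡2) mod 5; (2|5)=-1, (2|5)=-1; (−1)^{-2·0·2}·(-1)^0·(-1)^-2 = +1.
v=∞: -7 < 0 and -289478 < 0  ⇒  (a,b)_∞ = -1.
Ram(-7, -289478) = {31, ∞}; no ℚ_31-point on the conic.

[31, inf]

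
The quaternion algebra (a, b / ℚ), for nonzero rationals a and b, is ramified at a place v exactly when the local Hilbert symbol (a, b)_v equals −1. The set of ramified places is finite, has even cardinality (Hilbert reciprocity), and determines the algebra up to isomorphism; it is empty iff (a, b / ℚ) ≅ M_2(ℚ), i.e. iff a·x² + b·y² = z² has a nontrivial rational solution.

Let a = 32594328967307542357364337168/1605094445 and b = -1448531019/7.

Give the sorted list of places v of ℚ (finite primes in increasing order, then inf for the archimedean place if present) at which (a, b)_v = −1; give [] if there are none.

Mod squares: a ≡ 24898965, b ≡ -171717. Check v ∈ {∞, 2, 3, 5, 7, 13, 17, 19, 23, 29, 37, 41}.
v=2: v_2(a)=4, v_2(b)=0; units ≡ 5, 3 (mod 8); ε·ε+αω+βω = 0·1+4·1+0·1 ≡ 0  ⇒  (a,b)_2 = +1.
v=19: a=19^-2·(≡11), b=19^0·(≡9) mod 19; (11|19)=+1, (9|19)=+1; (−1)^{-2·0·9}·(+1)^0·(+1)^-2 = +1.
v=∞: 24898965 > 0 and -171717 < 0  ⇒  (a,b)_∞ = +1.
v=7: a=7^1·(≡1), b=7^-1·(≡2) mod 7; (1|7)=+1, (2|7)=+1; (−1)^{1·-1·3}·(+1)^-1·(+1)^1 = -1.
v=3: a=3^17·(≡2), b=3^11·(≡1) mod 3; (2|3)=-1, (1|3)=+1; (−1)^{17·11·1}·(-1)^11·(+1)^17 = +1.
v=29: a=29^3·(≡2), b=29^0·(≡27) mod 29; (2|29)=-1, (27|29)=-1; (−1)^{3·0·14}·(-1)^0·(-1)^3 = -1.
v=37: a=37^3·(≡21), b=37^1·(≡4) mod 37; (21|37)=+1, (4|37)=+1; (−1)^{3·1·18}·(+1)^1·(+1)^3 = +1.
v=5: a=5^-1·(≡2), b=5^0·(≡3) mod 5; (2|5)=-1, (3|5)=-1; (−1)^{-1·0·2}·(-1)^0·(-1)^-1 = -1.
v=13: a=13^5·(≡5), b=13^1·(≡1) mod 13; (5|13)=-1, (1|13)=+1; (−1)^{5·1·6}·(-1)^1·(+1)^5 = -1.
v=41: a=41^-2·(≡26), b=41^0·(≡36) mod 41; (26|41)=-1, (36|41)=+1; (−1)^{-2·0·20}·(-1)^0·(+1)^-2 = +1.
v=17: a=17^3·(≡12), b=17^1·(≡12) mod 17; (12|17)=-1, (12|17)=-1; (−1)^{3·1·8}·(-1)^1·(-1)^3 = +1.
v=23: a=23^-2·(≡18), b=23^0·(≡18) mod 23; (18|23)=+1, (18|23)=+1; (−1)^{-2·0·11}·(+1)^0·(+1)^-2 = +1.
Ram(24898965, -171717) = {5, 7, 13, 29}; no ℚ_5-point on the conic.

[5, 7, 13, 29]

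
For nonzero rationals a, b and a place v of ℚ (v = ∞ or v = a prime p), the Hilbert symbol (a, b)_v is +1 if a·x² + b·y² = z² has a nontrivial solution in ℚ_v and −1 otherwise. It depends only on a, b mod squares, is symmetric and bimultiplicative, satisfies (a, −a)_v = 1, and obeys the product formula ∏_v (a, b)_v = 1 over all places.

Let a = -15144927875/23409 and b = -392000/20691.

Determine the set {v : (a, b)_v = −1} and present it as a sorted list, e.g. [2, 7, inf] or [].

(a, b) ≡ (-327635, -95) mod (ℚ^×)²; places V = {2, 3, 5, 7, 11, 17, 19, 23, 37, 43, ∞}.
(a,b)_17: α=-2, u≡14; β=0, v≡10 (mod 17); (14|17)=-1, (10|17)=-1; sign (−1)^0·-1^0·-1^-2 = +1.
(a,b)_7: α=1, u≡2; β=2, v≡6 (mod 7); (2|7)=+1, (6|7)=-1; sign (−1)^0·+1^2·-1^1 = -1.
(a,b)_∞: sgn(-327635)=−, sgn(-95)=−, so -1.
(a,b)_11: α=1, u≡9; β=-2, v≡3 (mod 11); (9|11)=+1, (3|11)=+1; sign (−1)^0·+1^-2·+1^1 = +1.
(a,b)_19: α=0, u≡17; β=-1, v≡14 (mod 19); (17|19)=+1, (14|19)=-1; sign (−1)^0·+1^-1·-1^0 = +1.
(a,b)_37: α=1, u≡12; β=0, v≡25 (mod 37); (12|37)=+1, (25|37)=+1; sign (−1)^0·+1^0·+1^1 = +1.
(a,b)_5: α=3, u≡3; β=3, v≡4 (mod 5); (3|5)=-1, (4|5)=+1; sign (−1)^0·-1^3·+1^3 = -1.
(a,b)_2: α=0, β=6; u≡5, v≡1 (mod 8); ε(u)ε(v)=0·0, αω(v)=0·0, βω(u)=6·1; sum ≡ 0  ⇒  +1.
(a,b)_23: α=1, u≡15; β=0, v≡14 (mod 23); (15|23)=-1, (14|23)=-1; sign (−1)^0·-1^0·-1^1 = -1.
(a,b)_43: α=2, u≡14; β=0, v≡20 (mod 43); (14|43)=+1, (20|43)=-1; sign (−1)^0·+1^0·-1^2 = +1.
(a,b)_3: α=-4, u≡1; β=-2, v≡1 (mod 3); (1|3)=+1, (1|3)=+1; sign (−1)^0·+1^-2·+1^-4 = +1.
Ram(-327635, -95) = {5, 7, 23, ∞}; no ℚ_5-point on the conic.

[5, 7, 23, inf]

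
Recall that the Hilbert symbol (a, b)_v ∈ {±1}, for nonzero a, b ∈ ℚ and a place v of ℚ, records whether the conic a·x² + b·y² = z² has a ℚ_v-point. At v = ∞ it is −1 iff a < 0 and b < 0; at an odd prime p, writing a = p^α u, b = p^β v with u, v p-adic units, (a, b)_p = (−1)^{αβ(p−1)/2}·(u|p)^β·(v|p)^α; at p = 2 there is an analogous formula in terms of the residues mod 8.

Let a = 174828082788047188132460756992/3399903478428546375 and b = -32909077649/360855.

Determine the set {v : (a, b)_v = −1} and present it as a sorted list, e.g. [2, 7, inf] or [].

Mod squares: a ≡ 385, b ≡ -8855. Check v ∈ {∞, 2, 3, 5, 7, 11, 13, 17, 23, 29, 53}.
v=3: a=3^-16·(≡1), b=3^-8·(≡1) mod 3; (1|3)=+1, (1|3)=+1; (−1)^{-16·-8·1}·(+1)^-8·(+1)^-16 = +1.
v=7: a=7^3·(≡5), b=7^1·(≡2) mod 7; (5|7)=-1, (2|7)=+1; (−1)^{3·1·3}·(-1)^1·(+1)^3 = +1.
v=11: a=11^-3·(≡6), b=11^-1·(≡1) mod 11; (6|11)=-1, (1|11)=+1; (−1)^{-3·-1·5}·(-1)^-1·(+1)^-3 = +1.
v=∞: 385 > 0 and -8855 < 0  ⇒  (a,b)_∞ = +1.
v=13: a=13^-2·(≡8), b=13^0·(≡7) mod 13; (8|13)=-1, (7|13)=-1; (−1)^{-2·0·6}·(-1)^0·(-1)^-2 = +1.
v=23: a=23^2·(≡15), b=23^1·(≡1) mod 23; (15|23)=-1, (1|23)=+1; (−1)^{2·1·11}·(-1)^1·(+1)^2 = -1.
v=5: a=5^-3·(≡2), b=5^-1·(≡1) mod 5; (2|5)=-1, (1|5)=+1; (−1)^{-3·-1·2}·(-1)^-1·(+1)^-3 = -1.
v=17: a=17^6·(≡3), b=17^2·(≡9) mod 17; (3|17)=-1, (9|17)=+1; (−1)^{6·2·8}·(-1)^2·(+1)^6 = +1.
v=29: a=29^6·(≡18), b=29^4·(≡2) mod 29; (18|29)=-1, (2|29)=-1; (−1)^{6·4·14}·(-1)^4·(-1)^6 = +1.
v=2: v_2(a)=26, v_2(b)=0; units ≡ 1, 1 (mod 8); ε·ε+αω+βω = 0·0+26·0+0·0 ≡ 0  ⇒  (a,b)_2 = +1.
v=53: a=53^-2·(≡8), b=53^0·(≡25) mod 53; (8|53)=-1, (25|53)=+1; (−1)^{-2·0·26}·(-1)^0·(+1)^-2 = +1.
Ram(385, -8855) = {5, 23}; no ℚ_5-point on the conic.

[5, 23]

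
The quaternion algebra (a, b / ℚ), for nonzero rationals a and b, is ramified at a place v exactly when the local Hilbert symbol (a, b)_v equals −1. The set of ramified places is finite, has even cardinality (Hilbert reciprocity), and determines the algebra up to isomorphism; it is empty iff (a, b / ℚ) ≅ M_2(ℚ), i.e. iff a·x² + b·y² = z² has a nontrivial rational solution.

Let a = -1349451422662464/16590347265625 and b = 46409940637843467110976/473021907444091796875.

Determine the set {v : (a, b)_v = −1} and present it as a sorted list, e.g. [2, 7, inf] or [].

[2, 29]

Mod squares: a ≡ -29, b ≡ 19. Check v ∈ {∞, 2, 3, 5, 7, 11, 19, 29}.
v=5: a=5^-8·(≡4), b=5^-12·(≡1) mod 5; (4|5)=+1, (1|5)=+1; (−1)^{-8·-12·2}·(+1)^-12·(+1)^-8 = +1.
v=19: a=19^-2·(≡9), b=19^-3·(≡17) mod 19; (9|19)=+1, (17|19)=+1; (−1)^{-2·-3·9}·(+1)^-3·(+1)^-2 = +1.
v=29: a=29^3·(≡25), b=29^4·(≡3) mod 29; (25|29)=+1, (3|29)=-1; (−1)^{3·4·14}·(+1)^4·(-1)^3 = -1.
v=2: v_2(a)=6, v_2(b)=6; units ≡ 3, 3 (mod 8); ε·ε+αω+βω = 1·1+6·1+6·1 ≡ 1  ⇒  (a,b)_2 = -1.
v=3: a=3^10·(≡1), b=3^14·(≡1) mod 3; (1|3)=+1, (1|3)=+1; (−1)^{10·14·1}·(+1)^14·(+1)^10 = +1.
v=∞: -29 < 0 and 19 > 0  ⇒  (a,b)_∞ = +1.
v=11: a=11^4·(≡4), b=11^8·(≡6) mod 11; (4|11)=+1, (6|11)=-1; (−1)^{4·8·5}·(+1)^8·(-1)^4 = +1.
v=7: a=7^-6·(≡6), b=7^-10·(≡3) mod 7; (6|7)=-1, (3|7)=-1; (−1)^{-6·-10·3}·(-1)^-10·(-1)^-6 = +1.
|Ram(-29, 19)| = 2, even; anisotropic at {2, 29}.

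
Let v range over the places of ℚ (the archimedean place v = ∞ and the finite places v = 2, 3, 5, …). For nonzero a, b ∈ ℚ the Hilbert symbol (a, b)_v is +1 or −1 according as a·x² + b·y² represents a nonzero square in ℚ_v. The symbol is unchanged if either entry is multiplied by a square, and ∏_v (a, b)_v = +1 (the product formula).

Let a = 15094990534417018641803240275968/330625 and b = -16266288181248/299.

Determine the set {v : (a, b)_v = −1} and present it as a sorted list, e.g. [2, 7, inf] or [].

[2, 3, 13, 19]

(a, b) ≡ (138047, -180979617) mod (ℚ^×)²; places V = {2, 3, 5, 7, 13, 19, 23, 37, 41, ∞}.
(a,b)_37: α=3, u≡23; β=1, v≡35 (mod 37); (23|37)=-1, (35|37)=-1; sign (−1)^0·-1^1·-1^3 = +1.
(a,b)_19: α=2, u≡15; β=1, v≡12 (mod 19); (15|19)=-1, (12|19)=-1; sign (−1)^0·-1^1·-1^2 = -1.
(a,b)_∞: sgn(138047)=+, sgn(-180979617)=−, so +1.
(a,b)_5: α=-4, u≡2; β=0, v≡3 (mod 5); (2|5)=-1, (3|5)=-1; sign (−1)^0·-1^0·-1^-4 = +1.
(a,b)_2: α=22, β=12; u≡7, v≡7 (mod 8); ε(u)ε(v)=1·1, αω(v)=22·0, βω(u)=12·0; sum ≡ 1  ⇒  -1.
(a,b)_41: α=3, u≡39; β=1, v≡1 (mod 41); (39|41)=+1, (1|41)=+1; sign (−1)^0·+1^1·+1^3 = +1.
(a,b)_23: α=-2, u≡4; β=-1, v≡18 (mod 23); (4|23)=+1, (18|23)=+1; sign (−1)^0·+1^-1·+1^-2 = +1.
(a,b)_3: α=22, u≡2; β=9, v≡2 (mod 3); (2|3)=-1, (2|3)=-1; sign (−1)^0·-1^9·-1^22 = -1.
(a,b)_13: α=1, u≡8; β=-1, v≡9 (mod 13); (8|13)=-1, (9|13)=+1; sign (−1)^0·-1^-1·+1^1 = -1.
(a,b)_7: α=1, u≡4; β=1, v≡5 (mod 7); (4|7)=+1, (5|7)=-1; sign (−1)^1·+1^1·-1^1 = +1.
(138047, -180979617 / ℚ) ramifies at {2, 3, 13, 19}: a division algebra.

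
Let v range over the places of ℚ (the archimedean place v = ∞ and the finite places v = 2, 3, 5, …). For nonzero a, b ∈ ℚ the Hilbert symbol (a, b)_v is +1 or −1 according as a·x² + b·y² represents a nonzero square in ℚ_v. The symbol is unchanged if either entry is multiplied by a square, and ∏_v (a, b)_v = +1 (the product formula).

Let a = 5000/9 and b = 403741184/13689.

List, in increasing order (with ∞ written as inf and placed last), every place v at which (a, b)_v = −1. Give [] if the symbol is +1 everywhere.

[2, 19]

(a, b) ≡ (2, 266) mod (ℚ^×)²; places V = {2, 3, 5, 7, 11, 13, 19, ∞}.
(a,b)_7: α=0, u≡1; β=3, v≡6 (mod 7); (1|7)=+1, (6|7)=-1; sign (−1)^0·+1^3·-1^0 = +1.
(a,b)_13: α=0, u≡11; β=-2, v≡5 (mod 13); (11|13)=-1, (5|13)=-1; sign (−1)^0·-1^-2·-1^0 = +1.
(a,b)_5: α=4, u≡2; β=0, v≡1 (mod 5); (2|5)=-1, (1|5)=+1; sign (−1)^0·-1^0·+1^4 = +1.
(a,b)_19: α=0, u≡13; β=1, v≡14 (mod 19); (13|19)=-1, (14|19)=-1; sign (−1)^0·-1^1·-1^0 = -1.
(a,b)_∞: sgn(2)=+, sgn(266)=+, so +1.
(a,b)_11: α=0, u≡8; β=2, v≡6 (mod 11); (8|11)=-1, (6|11)=-1; sign (−1)^0·-1^2·-1^0 = +1.
(a,b)_3: α=-2, u≡2; β=-4, v≡2 (mod 3); (2|3)=-1, (2|3)=-1; sign (−1)^0·-1^-4·-1^-2 = +1.
(a,b)_2: α=3, β=9; u≡1, v≡5 (mod 8); ε(u)ε(v)=0·0, αω(v)=3·1, βω(u)=9·0; sum ≡ 1  ⇒  -1.
(2, 266 / ℚ) ramifies at {2, 19}: a division algebra.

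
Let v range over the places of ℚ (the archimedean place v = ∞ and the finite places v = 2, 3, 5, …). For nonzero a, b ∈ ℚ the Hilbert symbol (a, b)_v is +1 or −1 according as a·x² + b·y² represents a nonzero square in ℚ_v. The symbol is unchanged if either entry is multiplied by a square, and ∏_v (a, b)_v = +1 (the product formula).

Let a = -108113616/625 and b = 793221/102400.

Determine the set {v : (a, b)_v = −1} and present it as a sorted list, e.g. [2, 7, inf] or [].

[23, 31]

Mod squares: a ≡ -9269, b ≡ 429. Check v ∈ {∞, 2, 3, 5, 11, 13, 23, 31, 43}.
v=2: v_2(a)=4, v_2(b)=-12; units ≡ 3, 5 (mod 8); ε·ε+αω+βω = 1·0+4·1+-12·1 ≡ 0  ⇒  (a,b)_2 = +1.
v=31: a=31^1·(≡30), b=31^0·(≡30) mod 31; (30|31)=-1, (30|31)=-1; (−1)^{1·0·15}·(-1)^0·(-1)^1 = -1.
v=∞: -9269 < 0 and 429 > 0  ⇒  (a,b)_∞ = +1.
v=11: a=11^0·(≡3), b=11^1·(≡6) mod 11; (3|11)=+1, (6|11)=-1; (−1)^{0·1·5}·(+1)^1·(-1)^0 = +1.
v=43: a=43^0·(≡39), b=43^2·(≡5) mod 43; (39|43)=-1, (5|43)=-1; (−1)^{0·2·21}·(-1)^2·(-1)^0 = +1.
v=23: a=23^1·(≡14), b=23^0·(≡5) mod 23; (14|23)=-1, (5|23)=-1; (−1)^{1·0·11}·(-1)^0·(-1)^1 = -1.
v=3: a=3^6·(≡1), b=3^1·(≡2) mod 3; (1|3)=+1, (2|3)=-1; (−1)^{6·1·1}·(+1)^1·(-1)^6 = +1.
v=5: a=5^-4·(≡4), b=5^-2·(≡1) mod 5; (4|5)=+1, (1|5)=+1; (−1)^{-4·-2·2}·(+1)^-2·(+1)^-4 = +1.
v=13: a=13^1·(≡6), b=13^1·(≡5) mod 13; (6|13)=-1, (5|13)=-1; (−1)^{1·1·6}·(-1)^1·(-1)^1 = +1.
|Ram(-9269, 429)| = 2, even; anisotropic at {23, 31}.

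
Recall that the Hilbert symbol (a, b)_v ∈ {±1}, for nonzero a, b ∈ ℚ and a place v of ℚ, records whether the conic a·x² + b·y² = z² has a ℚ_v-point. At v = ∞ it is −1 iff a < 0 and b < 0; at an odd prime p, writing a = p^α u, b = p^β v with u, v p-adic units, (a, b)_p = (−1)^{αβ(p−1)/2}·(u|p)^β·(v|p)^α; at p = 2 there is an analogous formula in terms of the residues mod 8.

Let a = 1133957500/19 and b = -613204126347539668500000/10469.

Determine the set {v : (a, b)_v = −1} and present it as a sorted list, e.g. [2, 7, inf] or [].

[2, 13, 17, 19, 23, 29, 37, 41]

(a, b) ≡ (8618077, -474266) mod (ℚ^×)²; places V = {2, 3, 5, 13, 17, 19, 23, 29, 37, 41, ∞}.
(a,b)_23: α=1, u≡6; β=2, v≡21 (mod 23); (6|23)=+1, (21|23)=-1; sign (−1)^0·+1^2·-1^1 = -1.
(a,b)_∞: sgn(8618077)=+, sgn(-474266)=−, so +1.
(a,b)_41: α=1, u≡9; β=2, v≡6 (mod 41); (9|41)=+1, (6|41)=-1; sign (−1)^0·+1^2·-1^1 = -1.
(a,b)_3: α=0, u≡1; β=6, v≡1 (mod 3); (1|3)=+1, (1|3)=+1; sign (−1)^0·+1^6·+1^0 = +1.
(a,b)_2: α=2, β=5; u≡5, v≡3 (mod 8); ε(u)ε(v)=0·1, αω(v)=2·1, βω(u)=5·1; sum ≡ 1  ⇒  -1.
(a,b)_29: α=0, u≡21; β=-1, v≡17 (mod 29); (21|29)=-1, (17|29)=-1; sign (−1)^0·-1^-1·-1^0 = -1.
(a,b)_19: α=-1, u≡13; β=-2, v≡2 (mod 19); (13|19)=-1, (2|19)=-1; sign (−1)^0·-1^-2·-1^-1 = -1.
(a,b)_17: α=0, u≡3; β=1, v≡4 (mod 17); (3|17)=-1, (4|17)=+1; sign (−1)^0·-1^1·+1^0 = -1.
(a,b)_5: α=4, u≡3; β=6, v≡4 (mod 5); (3|5)=-1, (4|5)=+1; sign (−1)^0·-1^6·+1^4 = +1.
(a,b)_37: α=1, u≡23; β=3, v≡26 (mod 37); (23|37)=-1, (26|37)=+1; sign (−1)^0·-1^3·+1^1 = -1.
(a,b)_13: α=1, u≡8; β=3, v≡1 (mod 13); (8|13)=-1, (1|13)=+1; sign (−1)^0·-1^3·+1^1 = -1.
(8618077, -474266 / ℚ) ramifies at {2, 13, 17, 19, 23, 29, 37, 41}: a division algebra.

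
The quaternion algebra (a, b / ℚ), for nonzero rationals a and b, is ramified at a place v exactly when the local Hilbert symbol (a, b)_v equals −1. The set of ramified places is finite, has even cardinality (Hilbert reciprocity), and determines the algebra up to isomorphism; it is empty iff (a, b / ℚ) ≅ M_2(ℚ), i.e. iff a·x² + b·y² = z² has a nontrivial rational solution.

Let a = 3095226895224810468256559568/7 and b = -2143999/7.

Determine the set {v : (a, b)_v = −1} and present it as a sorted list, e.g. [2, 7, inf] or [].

(a, b) ≡ (321660339, -124033) mod (ℚ^×)²; places V = {2, 3, 7, 11, 13, 29, 43, 47, 53, ∞}.
(a,b)_43: α=1, u≡38; β=0, v≡28 (mod 43); (38|43)=+1, (28|43)=-1; sign (−1)^0·+1^0·-1^1 = -1.
(a,b)_11: α=7, u≡7; β=2, v≡5 (mod 11); (7|11)=-1, (5|11)=+1; sign (−1)^0·-1^2·+1^7 = +1.
(a,b)_29: α=4, u≡9; β=1, v≡11 (mod 29); (9|29)=+1, (11|29)=-1; sign (−1)^0·+1^1·-1^4 = +1.
(a,b)_47: α=3, u≡23; β=1, v≡23 (mod 47); (23|47)=-1, (23|47)=-1; sign (−1)^1·-1^1·-1^3 = -1.
(a,b)_2: α=4, β=0; u≡3, v≡7 (mod 8); ε(u)ε(v)=1·1, αω(v)=4·0, βω(u)=0·1; sum ≡ 1  ⇒  -1.
(a,b)_53: α=1, u≡26; β=0, v≡9 (mod 53); (26|53)=-1, (9|53)=+1; sign (−1)^0·-1^0·+1^1 = +1.
(a,b)_3: α=3, u≡2; β=0, v≡2 (mod 3); (2|3)=-1, (2|3)=-1; sign (−1)^0·-1^0·-1^3 = -1.
(a,b)_13: α=3, u≡5; β=1, v≡3 (mod 13); (5|13)=-1, (3|13)=+1; sign (−1)^0·-1^1·+1^3 = -1.
(a,b)_∞: sgn(321660339)=+, sgn(-124033)=−, so +1.
(a,b)_7: α=-1, u≡3; β=-1, v≡3 (mod 7); (3|7)=-1, (3|7)=-1; sign (−1)^1·-1^-1·-1^-1 = -1.
(321660339, -124033 / ℚ) ramifies at {2, 3, 7, 13, 43, 47}: a division algebra.

[2, 3, 7, 13, 43, 47]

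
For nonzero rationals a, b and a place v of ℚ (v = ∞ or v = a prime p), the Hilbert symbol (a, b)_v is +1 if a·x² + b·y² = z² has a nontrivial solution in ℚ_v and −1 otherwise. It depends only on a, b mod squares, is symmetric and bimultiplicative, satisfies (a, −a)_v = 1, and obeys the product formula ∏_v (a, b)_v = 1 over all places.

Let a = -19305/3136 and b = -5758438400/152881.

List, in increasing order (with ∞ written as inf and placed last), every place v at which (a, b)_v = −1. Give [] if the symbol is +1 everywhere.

(a, b) ≡ (-2145, -11) mod (ℚ^×)²; places V = {2, 3, 5, 7, 11, 13, 17, 23, ∞}.
(a,b)_13: α=1, u≡12; β=2, v≡11 (mod 13); (12|13)=+1, (11|13)=-1; sign (−1)^0·+1^2·-1^1 = -1.
(a,b)_2: α=-6, β=10; u≡7, v≡5 (mod 8); ε(u)ε(v)=1·0, αω(v)=-6·1, βω(u)=10·0; sum ≡ 0  ⇒  +1.
(a,b)_17: α=0, u≡3; β=-2, v≡12 (mod 17); (3|17)=-1, (12|17)=-1; sign (−1)^0·-1^-2·-1^0 = +1.
(a,b)_5: α=1, u≡4; β=2, v≡4 (mod 5); (4|5)=+1, (4|5)=+1; sign (−1)^0·+1^2·+1^1 = +1.
(a,b)_11: α=1, u≡5; β=3, v≡7 (mod 11); (5|11)=+1, (7|11)=-1; sign (−1)^1·+1^3·-1^1 = +1.
(a,b)_7: α=-2, u≡1; β=0, v≡6 (mod 7); (1|7)=+1, (6|7)=-1; sign (−1)^0·+1^0·-1^-2 = +1.
(a,b)_3: α=3, u≡2; β=0, v≡1 (mod 3); (2|3)=-1, (1|3)=+1; sign (−1)^0·-1^0·+1^3 = +1.
(a,b)_∞: sgn(-2145)=−, sgn(-11)=−, so -1.
(a,b)_23: α=0, u≡22; β=-2, v≡16 (mod 23); (22|23)=-1, (16|23)=+1; sign (−1)^0·-1^-2·+1^0 = +1.
|Ram(-2145, -11)| = 2, even; anisotropic at {13, ∞}.

[13, inf]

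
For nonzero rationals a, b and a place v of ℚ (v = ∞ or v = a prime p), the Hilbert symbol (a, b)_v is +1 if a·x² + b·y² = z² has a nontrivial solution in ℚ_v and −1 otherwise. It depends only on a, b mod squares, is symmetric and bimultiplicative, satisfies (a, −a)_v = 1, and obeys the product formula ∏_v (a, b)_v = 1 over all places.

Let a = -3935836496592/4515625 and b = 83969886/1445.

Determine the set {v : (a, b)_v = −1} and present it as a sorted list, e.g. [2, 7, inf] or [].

(a, b) ≡ (-533, 3469830) mod (ℚ^×)²; places V = {2, 3, 5, 7, 11, 13, 17, 31, 41, ∞}.
(a,b)_41: α=1, u≡15; β=1, v≡26 (mod 41); (15|41)=-1, (26|41)=-1; sign (−1)^0·-1^1·-1^1 = +1.
(a,b)_7: α=2, u≡5; β=1, v≡5 (mod 7); (5|7)=-1, (5|7)=-1; sign (−1)^0·-1^1·-1^2 = -1.
(a,b)_3: α=4, u≡1; β=1, v≡2 (mod 3); (1|3)=+1, (2|3)=-1; sign (−1)^0·+1^1·-1^4 = +1.
(a,b)_2: α=4, β=1; u≡3, v≡3 (mod 8); ε(u)ε(v)=1·1, αω(v)=4·1, βω(u)=1·1; sum ≡ 0  ⇒  +1.
(a,b)_31: α=2, u≡4; β=1, v≡1 (mod 31); (4|31)=+1, (1|31)=+1; sign (−1)^0·+1^1·+1^2 = +1.
(a,b)_13: α=1, u≡7; β=1, v≡8 (mod 13); (7|13)=-1, (8|13)=-1; sign (−1)^0·-1^1·-1^1 = +1.
(a,b)_∞: sgn(-533)=−, sgn(3469830)=+, so +1.
(a,b)_17: α=-2, u≡7; β=-2, v≡7 (mod 17); (7|17)=-1, (7|17)=-1; sign (−1)^0·-1^-2·-1^-2 = +1.
(a,b)_11: α=2, u≡6; β=2, v≡5 (mod 11); (6|11)=-1, (5|11)=+1; sign (−1)^0·-1^2·+1^2 = +1.
(a,b)_5: α=-6, u≡2; β=-1, v≡4 (mod 5); (2|5)=-1, (4|5)=+1; sign (−1)^0·-1^-1·+1^-6 = -1.
(-533, 3469830 / ℚ) ramifies at {5, 7}: a division algebra.

[5, 7]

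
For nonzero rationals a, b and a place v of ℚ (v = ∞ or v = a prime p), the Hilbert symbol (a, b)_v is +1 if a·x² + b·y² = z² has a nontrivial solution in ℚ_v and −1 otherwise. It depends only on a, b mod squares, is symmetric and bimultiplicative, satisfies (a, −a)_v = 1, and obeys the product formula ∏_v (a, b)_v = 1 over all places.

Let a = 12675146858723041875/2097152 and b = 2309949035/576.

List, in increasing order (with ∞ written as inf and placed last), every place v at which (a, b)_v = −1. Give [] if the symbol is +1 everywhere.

[19, 29]

Mod squares: a ≡ 1568726, b ≡ 2309949035. Check v ∈ {∞, 2, 3, 5, 7, 13, 17, 19, 29, 31, 37, 43}.
v=31: a=31^2·(≡2), b=31^1·(≡7) mod 31; (2|31)=+1, (7|31)=+1; (−1)^{2·1·15}·(+1)^1·(+1)^2 = +1.
v=∞: 1568726 > 0 and 2309949035 > 0  ⇒  (a,b)_∞ = +1.
v=37: a=37^1·(≡12), b=37^1·(≡12) mod 37; (12|37)=+1, (12|37)=+1; (−1)^{1·1·18}·(+1)^1·(+1)^1 = +1.
v=43: a=43^1·(≡18), b=43^1·(≡1) mod 43; (18|43)=-1, (1|43)=+1; (−1)^{1·1·21}·(-1)^1·(+1)^1 = +1.
v=13: a=13^2·(≡3), b=13^0·(≡1) mod 13; (3|13)=+1, (1|13)=+1; (−1)^{2·0·6}·(+1)^0·(+1)^2 = +1.
v=2: v_2(a)=-21, v_2(b)=-6; units ≡ 3, 3 (mod 8); ε·ε+αω+βω = 1·1+-21·1+-6·1 ≡ 0  ⇒  (a,b)_2 = +1.
v=17: a=17^1·(≡4), b=17^1·(≡15) mod 17; (4|17)=+1, (15|17)=+1; (−1)^{1·1·8}·(+1)^1·(+1)^1 = +1.
v=29: a=29^1·(≡22), b=29^1·(≡11) mod 29; (22|29)=+1, (11|29)=-1; (−1)^{1·1·14}·(+1)^1·(-1)^1 = -1.
v=3: a=3^2·(≡2), b=3^-2·(≡2) mod 3; (2|3)=-1, (2|3)=-1; (−1)^{2·-2·1}·(-1)^-2·(-1)^2 = +1.
v=19: a=19^2·(≡15), b=19^1·(≡12) mod 19; (15|19)=-1, (12|19)=-1; (−1)^{2·1·9}·(-1)^1·(-1)^2 = -1.
v=5: a=5^4·(≡1), b=5^1·(≡2) mod 5; (1|5)=+1, (2|5)=-1; (−1)^{4·1·2}·(+1)^1·(-1)^4 = +1.
v=7: a=7^2·(≡3), b=7^0·(≡1) mod 7; (3|7)=-1, (1|7)=+1; (−1)^{2·0·3}·(-1)^0·(+1)^2 = +1.
|Ram(1568726, 2309949035)| = 2, even; anisotropic at {19, 29}.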